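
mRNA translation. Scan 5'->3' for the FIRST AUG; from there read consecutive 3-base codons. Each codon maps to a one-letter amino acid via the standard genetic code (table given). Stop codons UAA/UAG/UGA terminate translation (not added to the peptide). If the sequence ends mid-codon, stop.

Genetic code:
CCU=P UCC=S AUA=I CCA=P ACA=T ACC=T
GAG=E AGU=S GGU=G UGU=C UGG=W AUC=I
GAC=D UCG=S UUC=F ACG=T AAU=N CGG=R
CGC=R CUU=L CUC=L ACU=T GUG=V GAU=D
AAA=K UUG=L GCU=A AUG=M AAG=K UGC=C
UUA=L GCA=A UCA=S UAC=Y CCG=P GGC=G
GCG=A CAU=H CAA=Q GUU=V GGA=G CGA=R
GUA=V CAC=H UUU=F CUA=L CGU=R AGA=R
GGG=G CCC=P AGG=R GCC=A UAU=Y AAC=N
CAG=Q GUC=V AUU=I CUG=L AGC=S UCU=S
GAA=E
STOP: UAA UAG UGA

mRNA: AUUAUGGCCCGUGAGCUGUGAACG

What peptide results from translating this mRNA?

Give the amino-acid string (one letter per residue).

start AUG at pos 3
pos 3: AUG -> M; peptide=M
pos 6: GCC -> A; peptide=MA
pos 9: CGU -> R; peptide=MAR
pos 12: GAG -> E; peptide=MARE
pos 15: CUG -> L; peptide=MAREL
pos 18: UGA -> STOP

Answer: MAREL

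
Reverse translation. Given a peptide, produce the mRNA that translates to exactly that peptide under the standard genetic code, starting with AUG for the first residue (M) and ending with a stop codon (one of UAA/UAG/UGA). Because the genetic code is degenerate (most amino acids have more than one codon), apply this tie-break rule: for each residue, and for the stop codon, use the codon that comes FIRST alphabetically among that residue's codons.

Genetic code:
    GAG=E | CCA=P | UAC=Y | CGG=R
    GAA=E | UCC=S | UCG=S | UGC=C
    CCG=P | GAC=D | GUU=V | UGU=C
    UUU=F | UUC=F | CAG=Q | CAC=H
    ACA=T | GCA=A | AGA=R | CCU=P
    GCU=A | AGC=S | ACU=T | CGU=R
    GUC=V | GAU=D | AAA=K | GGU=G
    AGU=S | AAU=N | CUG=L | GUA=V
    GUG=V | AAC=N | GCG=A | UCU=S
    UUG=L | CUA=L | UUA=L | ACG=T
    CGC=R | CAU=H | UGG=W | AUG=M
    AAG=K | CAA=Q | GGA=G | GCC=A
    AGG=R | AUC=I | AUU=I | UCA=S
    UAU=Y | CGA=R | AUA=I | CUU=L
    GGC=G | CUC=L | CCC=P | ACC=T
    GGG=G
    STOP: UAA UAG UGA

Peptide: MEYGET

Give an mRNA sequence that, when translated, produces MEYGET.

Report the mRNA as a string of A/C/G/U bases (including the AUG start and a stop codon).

residue 1: M -> AUG (start codon)
residue 2: E codons sorted = GAA,GAG -> pick first = GAA
residue 3: Y codons sorted = UAC,UAU -> pick first = UAC
residue 4: G codons sorted = GGA,GGC,GGG,GGU -> pick first = GGA
residue 5: E codons sorted = GAA,GAG -> pick first = GAA
residue 6: T codons sorted = ACA,ACC,ACG,ACU -> pick first = ACA
terminator: stop codons sorted = UAA,UAG,UGA -> pick first = UAA

Answer: mRNA: AUGGAAUACGGAGAAACAUAA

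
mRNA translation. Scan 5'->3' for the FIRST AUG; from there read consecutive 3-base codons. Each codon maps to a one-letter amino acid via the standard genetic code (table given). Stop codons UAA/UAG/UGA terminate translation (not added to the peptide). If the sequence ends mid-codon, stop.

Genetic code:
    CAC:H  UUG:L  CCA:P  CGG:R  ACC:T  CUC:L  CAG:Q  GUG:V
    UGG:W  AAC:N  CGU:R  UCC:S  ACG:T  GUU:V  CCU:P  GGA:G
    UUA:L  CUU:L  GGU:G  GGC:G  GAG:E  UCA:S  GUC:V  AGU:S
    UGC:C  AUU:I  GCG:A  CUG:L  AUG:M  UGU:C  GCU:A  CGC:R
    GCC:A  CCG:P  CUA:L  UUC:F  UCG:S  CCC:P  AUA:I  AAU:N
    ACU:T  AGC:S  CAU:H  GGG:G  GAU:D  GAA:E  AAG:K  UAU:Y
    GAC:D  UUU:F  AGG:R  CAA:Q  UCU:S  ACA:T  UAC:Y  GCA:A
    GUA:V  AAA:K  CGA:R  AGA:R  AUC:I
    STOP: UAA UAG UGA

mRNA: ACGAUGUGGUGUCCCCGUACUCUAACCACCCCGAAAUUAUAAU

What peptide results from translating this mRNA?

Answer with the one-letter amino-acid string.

Answer: MWCPRTLTTPKL

Derivation:
start AUG at pos 3
pos 3: AUG -> M; peptide=M
pos 6: UGG -> W; peptide=MW
pos 9: UGU -> C; peptide=MWC
pos 12: CCC -> P; peptide=MWCP
pos 15: CGU -> R; peptide=MWCPR
pos 18: ACU -> T; peptide=MWCPRT
pos 21: CUA -> L; peptide=MWCPRTL
pos 24: ACC -> T; peptide=MWCPRTLT
pos 27: ACC -> T; peptide=MWCPRTLTT
pos 30: CCG -> P; peptide=MWCPRTLTTP
pos 33: AAA -> K; peptide=MWCPRTLTTPK
pos 36: UUA -> L; peptide=MWCPRTLTTPKL
pos 39: UAA -> STOP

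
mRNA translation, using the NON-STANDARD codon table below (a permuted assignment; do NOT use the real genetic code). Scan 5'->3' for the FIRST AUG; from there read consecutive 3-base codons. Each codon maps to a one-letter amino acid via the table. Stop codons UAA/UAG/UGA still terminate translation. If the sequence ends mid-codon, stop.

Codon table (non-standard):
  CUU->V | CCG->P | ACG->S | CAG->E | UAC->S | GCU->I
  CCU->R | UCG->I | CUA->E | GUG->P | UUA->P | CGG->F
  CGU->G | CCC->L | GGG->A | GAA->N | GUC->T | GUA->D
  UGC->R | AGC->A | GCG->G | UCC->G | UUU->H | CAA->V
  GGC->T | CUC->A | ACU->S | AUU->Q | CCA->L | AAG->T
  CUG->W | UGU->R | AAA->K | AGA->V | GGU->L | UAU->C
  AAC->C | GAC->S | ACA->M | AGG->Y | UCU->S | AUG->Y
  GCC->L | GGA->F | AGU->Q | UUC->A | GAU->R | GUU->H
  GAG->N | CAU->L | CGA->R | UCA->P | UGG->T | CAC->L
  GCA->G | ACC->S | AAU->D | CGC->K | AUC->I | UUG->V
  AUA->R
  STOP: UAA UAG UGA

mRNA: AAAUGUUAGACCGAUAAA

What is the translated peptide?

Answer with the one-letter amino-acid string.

start AUG at pos 2
pos 2: AUG -> Y; peptide=Y
pos 5: UUA -> P; peptide=YP
pos 8: GAC -> S; peptide=YPS
pos 11: CGA -> R; peptide=YPSR
pos 14: UAA -> STOP

Answer: YPSR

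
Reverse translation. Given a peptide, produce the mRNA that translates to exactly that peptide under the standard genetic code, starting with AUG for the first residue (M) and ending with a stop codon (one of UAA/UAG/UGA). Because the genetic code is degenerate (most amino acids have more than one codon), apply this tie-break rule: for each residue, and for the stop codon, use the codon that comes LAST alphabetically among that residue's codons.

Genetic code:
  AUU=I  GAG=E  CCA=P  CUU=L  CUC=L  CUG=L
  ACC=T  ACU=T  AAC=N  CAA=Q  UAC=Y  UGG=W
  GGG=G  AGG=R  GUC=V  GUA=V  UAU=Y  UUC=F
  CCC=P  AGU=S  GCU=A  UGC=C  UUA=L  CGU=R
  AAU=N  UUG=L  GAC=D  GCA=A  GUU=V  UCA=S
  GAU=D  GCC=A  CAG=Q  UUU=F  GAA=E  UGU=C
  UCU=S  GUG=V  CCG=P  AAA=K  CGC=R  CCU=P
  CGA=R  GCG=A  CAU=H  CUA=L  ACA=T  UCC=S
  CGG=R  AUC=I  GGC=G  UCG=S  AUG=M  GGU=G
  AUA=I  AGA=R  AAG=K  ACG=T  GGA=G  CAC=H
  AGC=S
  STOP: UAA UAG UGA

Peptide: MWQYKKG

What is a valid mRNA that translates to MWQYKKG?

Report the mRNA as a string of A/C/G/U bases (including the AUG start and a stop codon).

residue 1: M -> AUG (start codon)
residue 2: W -> UGG (only codon)
residue 3: Q codons sorted = CAA,CAG -> pick last = CAG
residue 4: Y codons sorted = UAC,UAU -> pick last = UAU
residue 5: K codons sorted = AAA,AAG -> pick last = AAG
residue 6: K codons sorted = AAA,AAG -> pick last = AAG
residue 7: G codons sorted = GGA,GGC,GGG,GGU -> pick last = GGU
terminator: stop codons sorted = UAA,UAG,UGA -> pick last = UGA

Answer: mRNA: AUGUGGCAGUAUAAGAAGGGUUGA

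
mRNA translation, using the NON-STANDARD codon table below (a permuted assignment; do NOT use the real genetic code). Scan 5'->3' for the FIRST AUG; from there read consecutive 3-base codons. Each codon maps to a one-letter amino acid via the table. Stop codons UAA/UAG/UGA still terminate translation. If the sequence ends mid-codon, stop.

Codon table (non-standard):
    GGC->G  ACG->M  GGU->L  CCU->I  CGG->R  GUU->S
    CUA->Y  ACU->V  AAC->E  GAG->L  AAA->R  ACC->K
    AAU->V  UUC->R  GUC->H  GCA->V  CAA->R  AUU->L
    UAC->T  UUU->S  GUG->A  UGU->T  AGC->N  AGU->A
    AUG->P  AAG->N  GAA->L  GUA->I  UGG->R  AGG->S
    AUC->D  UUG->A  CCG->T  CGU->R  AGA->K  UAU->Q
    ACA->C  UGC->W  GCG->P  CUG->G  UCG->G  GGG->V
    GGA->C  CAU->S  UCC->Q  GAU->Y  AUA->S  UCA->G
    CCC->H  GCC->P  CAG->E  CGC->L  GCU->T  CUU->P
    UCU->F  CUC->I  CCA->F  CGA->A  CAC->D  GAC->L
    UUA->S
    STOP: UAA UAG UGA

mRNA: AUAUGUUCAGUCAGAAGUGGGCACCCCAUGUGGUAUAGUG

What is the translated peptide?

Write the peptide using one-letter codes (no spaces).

Answer: PRAENRVHSAI

Derivation:
start AUG at pos 2
pos 2: AUG -> P; peptide=P
pos 5: UUC -> R; peptide=PR
pos 8: AGU -> A; peptide=PRA
pos 11: CAG -> E; peptide=PRAE
pos 14: AAG -> N; peptide=PRAEN
pos 17: UGG -> R; peptide=PRAENR
pos 20: GCA -> V; peptide=PRAENRV
pos 23: CCC -> H; peptide=PRAENRVH
pos 26: CAU -> S; peptide=PRAENRVHS
pos 29: GUG -> A; peptide=PRAENRVHSA
pos 32: GUA -> I; peptide=PRAENRVHSAI
pos 35: UAG -> STOP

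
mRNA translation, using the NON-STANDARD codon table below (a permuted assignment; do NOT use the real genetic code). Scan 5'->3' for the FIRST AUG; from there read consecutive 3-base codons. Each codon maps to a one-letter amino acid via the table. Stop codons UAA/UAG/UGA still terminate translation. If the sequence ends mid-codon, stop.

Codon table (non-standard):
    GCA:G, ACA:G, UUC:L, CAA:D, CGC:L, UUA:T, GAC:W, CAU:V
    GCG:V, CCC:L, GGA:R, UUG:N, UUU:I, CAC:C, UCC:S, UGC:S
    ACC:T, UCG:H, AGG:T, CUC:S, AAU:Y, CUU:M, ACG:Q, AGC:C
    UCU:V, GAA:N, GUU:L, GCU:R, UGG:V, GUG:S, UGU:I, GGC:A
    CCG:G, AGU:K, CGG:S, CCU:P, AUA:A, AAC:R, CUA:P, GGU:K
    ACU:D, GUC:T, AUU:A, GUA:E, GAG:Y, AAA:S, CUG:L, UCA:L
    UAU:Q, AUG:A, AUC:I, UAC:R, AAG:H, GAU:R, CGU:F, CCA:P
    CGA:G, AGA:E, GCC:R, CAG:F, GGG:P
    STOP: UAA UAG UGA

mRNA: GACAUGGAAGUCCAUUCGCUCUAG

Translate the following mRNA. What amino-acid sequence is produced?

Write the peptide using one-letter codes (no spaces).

start AUG at pos 3
pos 3: AUG -> A; peptide=A
pos 6: GAA -> N; peptide=AN
pos 9: GUC -> T; peptide=ANT
pos 12: CAU -> V; peptide=ANTV
pos 15: UCG -> H; peptide=ANTVH
pos 18: CUC -> S; peptide=ANTVHS
pos 21: UAG -> STOP

Answer: ANTVHS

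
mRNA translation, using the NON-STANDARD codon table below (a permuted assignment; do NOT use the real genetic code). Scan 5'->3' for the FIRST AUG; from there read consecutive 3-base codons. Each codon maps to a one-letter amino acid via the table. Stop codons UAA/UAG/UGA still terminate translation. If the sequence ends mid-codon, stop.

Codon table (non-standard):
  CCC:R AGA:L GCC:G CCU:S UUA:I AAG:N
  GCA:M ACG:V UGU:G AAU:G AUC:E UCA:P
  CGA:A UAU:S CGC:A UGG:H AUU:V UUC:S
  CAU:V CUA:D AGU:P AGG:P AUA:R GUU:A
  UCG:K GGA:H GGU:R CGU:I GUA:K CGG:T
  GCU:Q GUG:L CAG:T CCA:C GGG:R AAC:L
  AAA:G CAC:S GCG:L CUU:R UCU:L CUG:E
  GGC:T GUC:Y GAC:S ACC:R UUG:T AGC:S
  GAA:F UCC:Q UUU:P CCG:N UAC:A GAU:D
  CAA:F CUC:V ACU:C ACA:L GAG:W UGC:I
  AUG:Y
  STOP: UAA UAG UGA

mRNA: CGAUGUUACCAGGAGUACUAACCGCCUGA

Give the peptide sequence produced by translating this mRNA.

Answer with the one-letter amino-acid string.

start AUG at pos 2
pos 2: AUG -> Y; peptide=Y
pos 5: UUA -> I; peptide=YI
pos 8: CCA -> C; peptide=YIC
pos 11: GGA -> H; peptide=YICH
pos 14: GUA -> K; peptide=YICHK
pos 17: CUA -> D; peptide=YICHKD
pos 20: ACC -> R; peptide=YICHKDR
pos 23: GCC -> G; peptide=YICHKDRG
pos 26: UGA -> STOP

Answer: YICHKDRG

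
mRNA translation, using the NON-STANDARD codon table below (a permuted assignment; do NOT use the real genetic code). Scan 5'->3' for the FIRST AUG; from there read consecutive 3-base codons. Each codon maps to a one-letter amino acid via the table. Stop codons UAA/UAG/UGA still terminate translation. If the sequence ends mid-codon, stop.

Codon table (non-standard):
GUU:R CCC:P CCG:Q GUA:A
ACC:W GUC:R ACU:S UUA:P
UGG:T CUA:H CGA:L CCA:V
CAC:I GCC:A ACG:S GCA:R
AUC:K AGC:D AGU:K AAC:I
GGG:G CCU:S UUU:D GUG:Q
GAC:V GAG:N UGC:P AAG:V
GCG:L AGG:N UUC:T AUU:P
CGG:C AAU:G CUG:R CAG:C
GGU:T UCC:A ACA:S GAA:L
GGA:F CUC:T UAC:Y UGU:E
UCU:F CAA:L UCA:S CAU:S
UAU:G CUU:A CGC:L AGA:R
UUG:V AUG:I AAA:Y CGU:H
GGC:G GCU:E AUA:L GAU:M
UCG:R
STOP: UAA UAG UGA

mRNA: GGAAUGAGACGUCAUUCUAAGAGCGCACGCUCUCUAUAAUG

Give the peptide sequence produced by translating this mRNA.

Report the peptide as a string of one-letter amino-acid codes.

start AUG at pos 3
pos 3: AUG -> I; peptide=I
pos 6: AGA -> R; peptide=IR
pos 9: CGU -> H; peptide=IRH
pos 12: CAU -> S; peptide=IRHS
pos 15: UCU -> F; peptide=IRHSF
pos 18: AAG -> V; peptide=IRHSFV
pos 21: AGC -> D; peptide=IRHSFVD
pos 24: GCA -> R; peptide=IRHSFVDR
pos 27: CGC -> L; peptide=IRHSFVDRL
pos 30: UCU -> F; peptide=IRHSFVDRLF
pos 33: CUA -> H; peptide=IRHSFVDRLFH
pos 36: UAA -> STOP

Answer: IRHSFVDRLFH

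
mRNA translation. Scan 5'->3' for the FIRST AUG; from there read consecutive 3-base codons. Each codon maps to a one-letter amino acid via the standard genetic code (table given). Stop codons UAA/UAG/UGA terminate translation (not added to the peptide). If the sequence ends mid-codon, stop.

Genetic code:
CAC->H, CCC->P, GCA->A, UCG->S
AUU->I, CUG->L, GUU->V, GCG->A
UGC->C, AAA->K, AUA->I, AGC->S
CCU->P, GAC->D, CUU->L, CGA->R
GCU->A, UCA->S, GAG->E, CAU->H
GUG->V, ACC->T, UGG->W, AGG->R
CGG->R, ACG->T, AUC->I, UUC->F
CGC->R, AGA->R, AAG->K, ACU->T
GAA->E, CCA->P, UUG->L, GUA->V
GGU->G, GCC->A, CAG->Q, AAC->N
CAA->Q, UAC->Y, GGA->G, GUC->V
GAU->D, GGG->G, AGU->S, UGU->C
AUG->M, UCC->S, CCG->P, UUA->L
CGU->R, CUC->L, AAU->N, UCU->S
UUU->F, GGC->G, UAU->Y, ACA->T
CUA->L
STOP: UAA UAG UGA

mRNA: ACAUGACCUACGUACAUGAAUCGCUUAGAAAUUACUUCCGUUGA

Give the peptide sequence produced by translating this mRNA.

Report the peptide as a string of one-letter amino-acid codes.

start AUG at pos 2
pos 2: AUG -> M; peptide=M
pos 5: ACC -> T; peptide=MT
pos 8: UAC -> Y; peptide=MTY
pos 11: GUA -> V; peptide=MTYV
pos 14: CAU -> H; peptide=MTYVH
pos 17: GAA -> E; peptide=MTYVHE
pos 20: UCG -> S; peptide=MTYVHES
pos 23: CUU -> L; peptide=MTYVHESL
pos 26: AGA -> R; peptide=MTYVHESLR
pos 29: AAU -> N; peptide=MTYVHESLRN
pos 32: UAC -> Y; peptide=MTYVHESLRNY
pos 35: UUC -> F; peptide=MTYVHESLRNYF
pos 38: CGU -> R; peptide=MTYVHESLRNYFR
pos 41: UGA -> STOP

Answer: MTYVHESLRNYFR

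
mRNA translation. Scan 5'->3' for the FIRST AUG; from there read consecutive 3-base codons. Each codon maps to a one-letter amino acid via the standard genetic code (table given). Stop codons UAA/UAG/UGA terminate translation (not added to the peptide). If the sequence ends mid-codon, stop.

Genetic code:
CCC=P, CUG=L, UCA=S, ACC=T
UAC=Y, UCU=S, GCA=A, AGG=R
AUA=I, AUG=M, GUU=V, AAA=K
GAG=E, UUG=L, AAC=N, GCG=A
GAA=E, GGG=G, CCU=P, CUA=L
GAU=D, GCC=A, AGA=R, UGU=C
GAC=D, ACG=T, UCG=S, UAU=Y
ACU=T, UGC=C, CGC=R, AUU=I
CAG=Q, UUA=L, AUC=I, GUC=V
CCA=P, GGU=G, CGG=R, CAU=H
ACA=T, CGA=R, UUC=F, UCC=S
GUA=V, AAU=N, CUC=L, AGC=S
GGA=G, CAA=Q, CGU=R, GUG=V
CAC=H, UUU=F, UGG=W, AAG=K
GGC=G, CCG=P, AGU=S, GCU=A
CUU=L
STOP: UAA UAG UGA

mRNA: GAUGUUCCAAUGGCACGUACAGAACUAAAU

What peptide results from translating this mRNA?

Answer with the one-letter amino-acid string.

Answer: MFQWHVQN

Derivation:
start AUG at pos 1
pos 1: AUG -> M; peptide=M
pos 4: UUC -> F; peptide=MF
pos 7: CAA -> Q; peptide=MFQ
pos 10: UGG -> W; peptide=MFQW
pos 13: CAC -> H; peptide=MFQWH
pos 16: GUA -> V; peptide=MFQWHV
pos 19: CAG -> Q; peptide=MFQWHVQ
pos 22: AAC -> N; peptide=MFQWHVQN
pos 25: UAA -> STOP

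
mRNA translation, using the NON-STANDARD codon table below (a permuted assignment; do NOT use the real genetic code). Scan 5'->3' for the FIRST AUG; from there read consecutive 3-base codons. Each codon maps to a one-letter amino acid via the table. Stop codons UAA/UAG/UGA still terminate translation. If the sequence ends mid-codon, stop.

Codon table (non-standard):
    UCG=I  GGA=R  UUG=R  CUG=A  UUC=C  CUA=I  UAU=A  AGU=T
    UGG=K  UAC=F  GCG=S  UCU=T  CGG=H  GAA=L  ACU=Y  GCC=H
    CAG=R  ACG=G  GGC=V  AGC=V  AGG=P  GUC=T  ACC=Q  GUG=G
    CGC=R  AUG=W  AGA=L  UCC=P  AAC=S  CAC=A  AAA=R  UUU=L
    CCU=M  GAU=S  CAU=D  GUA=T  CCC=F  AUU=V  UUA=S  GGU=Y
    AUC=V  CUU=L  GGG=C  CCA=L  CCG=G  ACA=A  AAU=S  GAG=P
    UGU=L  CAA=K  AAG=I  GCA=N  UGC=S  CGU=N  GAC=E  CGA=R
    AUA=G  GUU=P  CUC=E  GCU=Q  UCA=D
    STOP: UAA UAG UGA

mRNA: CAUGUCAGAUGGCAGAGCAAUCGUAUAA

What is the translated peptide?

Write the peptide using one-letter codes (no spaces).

start AUG at pos 1
pos 1: AUG -> W; peptide=W
pos 4: UCA -> D; peptide=WD
pos 7: GAU -> S; peptide=WDS
pos 10: GGC -> V; peptide=WDSV
pos 13: AGA -> L; peptide=WDSVL
pos 16: GCA -> N; peptide=WDSVLN
pos 19: AUC -> V; peptide=WDSVLNV
pos 22: GUA -> T; peptide=WDSVLNVT
pos 25: UAA -> STOP

Answer: WDSVLNVT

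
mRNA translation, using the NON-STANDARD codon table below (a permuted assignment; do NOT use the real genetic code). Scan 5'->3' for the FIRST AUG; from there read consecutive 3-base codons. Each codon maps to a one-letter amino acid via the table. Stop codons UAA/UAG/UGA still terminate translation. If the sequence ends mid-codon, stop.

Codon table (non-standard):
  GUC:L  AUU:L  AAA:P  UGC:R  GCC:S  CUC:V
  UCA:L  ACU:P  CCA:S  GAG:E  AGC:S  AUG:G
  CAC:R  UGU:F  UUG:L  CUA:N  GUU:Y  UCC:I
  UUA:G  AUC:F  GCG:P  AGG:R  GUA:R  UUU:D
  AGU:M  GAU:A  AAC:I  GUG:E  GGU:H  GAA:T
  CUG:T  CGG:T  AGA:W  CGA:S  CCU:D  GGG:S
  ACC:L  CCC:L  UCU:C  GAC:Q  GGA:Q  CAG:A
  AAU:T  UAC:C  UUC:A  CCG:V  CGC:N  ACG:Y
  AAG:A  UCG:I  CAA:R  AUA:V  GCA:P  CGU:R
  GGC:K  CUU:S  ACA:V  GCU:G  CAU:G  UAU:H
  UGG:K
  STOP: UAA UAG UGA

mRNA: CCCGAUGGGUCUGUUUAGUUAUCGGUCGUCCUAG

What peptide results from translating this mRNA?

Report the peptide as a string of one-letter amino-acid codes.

start AUG at pos 4
pos 4: AUG -> G; peptide=G
pos 7: GGU -> H; peptide=GH
pos 10: CUG -> T; peptide=GHT
pos 13: UUU -> D; peptide=GHTD
pos 16: AGU -> M; peptide=GHTDM
pos 19: UAU -> H; peptide=GHTDMH
pos 22: CGG -> T; peptide=GHTDMHT
pos 25: UCG -> I; peptide=GHTDMHTI
pos 28: UCC -> I; peptide=GHTDMHTII
pos 31: UAG -> STOP

Answer: GHTDMHTII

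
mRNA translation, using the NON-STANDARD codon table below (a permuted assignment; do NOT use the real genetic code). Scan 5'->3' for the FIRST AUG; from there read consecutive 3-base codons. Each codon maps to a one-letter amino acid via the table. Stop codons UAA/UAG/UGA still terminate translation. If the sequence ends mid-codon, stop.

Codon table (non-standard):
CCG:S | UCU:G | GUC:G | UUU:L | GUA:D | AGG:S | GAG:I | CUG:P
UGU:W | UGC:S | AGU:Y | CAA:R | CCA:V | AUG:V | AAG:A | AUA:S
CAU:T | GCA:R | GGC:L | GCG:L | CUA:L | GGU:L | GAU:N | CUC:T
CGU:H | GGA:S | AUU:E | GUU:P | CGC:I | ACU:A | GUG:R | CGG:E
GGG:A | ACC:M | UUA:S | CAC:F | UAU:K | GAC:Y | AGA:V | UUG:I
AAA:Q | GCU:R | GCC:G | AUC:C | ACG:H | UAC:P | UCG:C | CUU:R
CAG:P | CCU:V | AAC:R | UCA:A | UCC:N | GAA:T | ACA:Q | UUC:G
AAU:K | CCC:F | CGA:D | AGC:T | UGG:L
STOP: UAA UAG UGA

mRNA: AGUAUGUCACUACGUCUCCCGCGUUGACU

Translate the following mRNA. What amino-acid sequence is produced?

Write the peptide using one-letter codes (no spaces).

start AUG at pos 3
pos 3: AUG -> V; peptide=V
pos 6: UCA -> A; peptide=VA
pos 9: CUA -> L; peptide=VAL
pos 12: CGU -> H; peptide=VALH
pos 15: CUC -> T; peptide=VALHT
pos 18: CCG -> S; peptide=VALHTS
pos 21: CGU -> H; peptide=VALHTSH
pos 24: UGA -> STOP

Answer: VALHTSH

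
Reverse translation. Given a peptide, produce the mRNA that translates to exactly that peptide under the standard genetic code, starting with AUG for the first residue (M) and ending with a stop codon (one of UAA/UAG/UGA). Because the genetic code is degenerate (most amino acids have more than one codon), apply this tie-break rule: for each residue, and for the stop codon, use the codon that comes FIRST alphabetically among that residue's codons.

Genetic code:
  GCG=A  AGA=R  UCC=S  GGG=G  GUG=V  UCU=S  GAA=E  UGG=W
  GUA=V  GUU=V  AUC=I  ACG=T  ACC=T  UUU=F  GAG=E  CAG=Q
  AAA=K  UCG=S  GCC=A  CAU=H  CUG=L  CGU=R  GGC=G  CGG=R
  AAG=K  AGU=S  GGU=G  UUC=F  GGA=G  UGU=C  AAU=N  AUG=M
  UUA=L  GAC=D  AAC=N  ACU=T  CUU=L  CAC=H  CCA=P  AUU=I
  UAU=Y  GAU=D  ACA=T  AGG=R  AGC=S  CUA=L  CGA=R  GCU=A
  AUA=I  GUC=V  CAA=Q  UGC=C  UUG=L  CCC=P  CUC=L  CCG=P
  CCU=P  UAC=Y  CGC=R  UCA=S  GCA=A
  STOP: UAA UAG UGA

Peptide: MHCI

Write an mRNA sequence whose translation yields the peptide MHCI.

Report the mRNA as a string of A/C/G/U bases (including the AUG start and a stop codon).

residue 1: M -> AUG (start codon)
residue 2: H codons sorted = CAC,CAU -> pick first = CAC
residue 3: C codons sorted = UGC,UGU -> pick first = UGC
residue 4: I codons sorted = AUA,AUC,AUU -> pick first = AUA
terminator: stop codons sorted = UAA,UAG,UGA -> pick first = UAA

Answer: mRNA: AUGCACUGCAUAUAA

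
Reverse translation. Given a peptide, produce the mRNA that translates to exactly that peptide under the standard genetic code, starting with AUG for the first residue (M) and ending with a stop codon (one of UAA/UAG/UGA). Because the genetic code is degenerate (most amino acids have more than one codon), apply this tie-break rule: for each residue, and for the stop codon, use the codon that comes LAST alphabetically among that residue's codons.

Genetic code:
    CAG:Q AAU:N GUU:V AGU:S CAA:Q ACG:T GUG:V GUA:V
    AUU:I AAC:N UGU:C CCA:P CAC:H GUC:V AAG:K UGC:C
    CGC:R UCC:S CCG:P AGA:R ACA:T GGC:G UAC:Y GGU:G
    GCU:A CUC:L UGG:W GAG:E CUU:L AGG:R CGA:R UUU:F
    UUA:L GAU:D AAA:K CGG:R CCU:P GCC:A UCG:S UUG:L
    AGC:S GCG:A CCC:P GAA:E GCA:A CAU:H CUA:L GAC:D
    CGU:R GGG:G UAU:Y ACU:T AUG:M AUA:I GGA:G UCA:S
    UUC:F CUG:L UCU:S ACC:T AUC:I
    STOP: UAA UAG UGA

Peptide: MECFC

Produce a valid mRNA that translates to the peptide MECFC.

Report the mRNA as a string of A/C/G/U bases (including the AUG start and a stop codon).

Answer: mRNA: AUGGAGUGUUUUUGUUGA

Derivation:
residue 1: M -> AUG (start codon)
residue 2: E codons sorted = GAA,GAG -> pick last = GAG
residue 3: C codons sorted = UGC,UGU -> pick last = UGU
residue 4: F codons sorted = UUC,UUU -> pick last = UUU
residue 5: C codons sorted = UGC,UGU -> pick last = UGU
terminator: stop codons sorted = UAA,UAG,UGA -> pick last = UGA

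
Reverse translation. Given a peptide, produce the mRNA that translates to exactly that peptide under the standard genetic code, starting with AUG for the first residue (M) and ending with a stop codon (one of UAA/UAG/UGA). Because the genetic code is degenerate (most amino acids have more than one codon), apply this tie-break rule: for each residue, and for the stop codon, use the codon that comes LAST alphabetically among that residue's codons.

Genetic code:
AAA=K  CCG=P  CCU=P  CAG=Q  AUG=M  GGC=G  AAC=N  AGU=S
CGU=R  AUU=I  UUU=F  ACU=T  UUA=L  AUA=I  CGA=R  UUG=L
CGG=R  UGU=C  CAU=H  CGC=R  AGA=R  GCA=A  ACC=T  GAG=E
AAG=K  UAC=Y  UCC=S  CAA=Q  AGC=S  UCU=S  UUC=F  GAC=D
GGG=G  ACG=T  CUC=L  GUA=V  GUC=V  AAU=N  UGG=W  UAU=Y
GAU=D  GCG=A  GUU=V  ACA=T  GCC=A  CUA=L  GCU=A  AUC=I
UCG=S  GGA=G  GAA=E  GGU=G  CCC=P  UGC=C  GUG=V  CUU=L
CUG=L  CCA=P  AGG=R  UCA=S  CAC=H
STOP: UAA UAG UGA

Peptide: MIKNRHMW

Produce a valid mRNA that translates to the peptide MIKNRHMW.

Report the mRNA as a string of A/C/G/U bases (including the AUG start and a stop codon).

residue 1: M -> AUG (start codon)
residue 2: I codons sorted = AUA,AUC,AUU -> pick last = AUU
residue 3: K codons sorted = AAA,AAG -> pick last = AAG
residue 4: N codons sorted = AAC,AAU -> pick last = AAU
residue 5: R codons sorted = AGA,AGG,CGA,CGC,CGG,CGU -> pick last = CGU
residue 6: H codons sorted = CAC,CAU -> pick last = CAU
residue 7: M -> AUG (only codon)
residue 8: W -> UGG (only codon)
terminator: stop codons sorted = UAA,UAG,UGA -> pick last = UGA

Answer: mRNA: AUGAUUAAGAAUCGUCAUAUGUGGUGA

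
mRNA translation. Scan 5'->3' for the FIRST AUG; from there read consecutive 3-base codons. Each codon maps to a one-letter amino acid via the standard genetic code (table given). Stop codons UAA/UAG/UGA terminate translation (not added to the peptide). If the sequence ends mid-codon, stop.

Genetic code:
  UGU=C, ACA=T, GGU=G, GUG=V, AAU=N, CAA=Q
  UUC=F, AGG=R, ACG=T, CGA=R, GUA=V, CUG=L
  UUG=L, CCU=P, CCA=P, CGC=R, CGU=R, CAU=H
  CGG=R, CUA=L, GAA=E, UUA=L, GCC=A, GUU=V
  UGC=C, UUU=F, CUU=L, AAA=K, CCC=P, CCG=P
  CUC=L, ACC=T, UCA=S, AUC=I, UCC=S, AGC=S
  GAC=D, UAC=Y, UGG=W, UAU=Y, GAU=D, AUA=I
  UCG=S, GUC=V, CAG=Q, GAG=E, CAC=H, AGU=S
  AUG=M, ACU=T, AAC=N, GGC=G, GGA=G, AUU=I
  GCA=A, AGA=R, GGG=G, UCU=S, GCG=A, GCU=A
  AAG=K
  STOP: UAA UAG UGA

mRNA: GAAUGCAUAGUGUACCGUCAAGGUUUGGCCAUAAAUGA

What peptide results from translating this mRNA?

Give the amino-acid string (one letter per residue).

start AUG at pos 2
pos 2: AUG -> M; peptide=M
pos 5: CAU -> H; peptide=MH
pos 8: AGU -> S; peptide=MHS
pos 11: GUA -> V; peptide=MHSV
pos 14: CCG -> P; peptide=MHSVP
pos 17: UCA -> S; peptide=MHSVPS
pos 20: AGG -> R; peptide=MHSVPSR
pos 23: UUU -> F; peptide=MHSVPSRF
pos 26: GGC -> G; peptide=MHSVPSRFG
pos 29: CAU -> H; peptide=MHSVPSRFGH
pos 32: AAA -> K; peptide=MHSVPSRFGHK
pos 35: UGA -> STOP

Answer: MHSVPSRFGHK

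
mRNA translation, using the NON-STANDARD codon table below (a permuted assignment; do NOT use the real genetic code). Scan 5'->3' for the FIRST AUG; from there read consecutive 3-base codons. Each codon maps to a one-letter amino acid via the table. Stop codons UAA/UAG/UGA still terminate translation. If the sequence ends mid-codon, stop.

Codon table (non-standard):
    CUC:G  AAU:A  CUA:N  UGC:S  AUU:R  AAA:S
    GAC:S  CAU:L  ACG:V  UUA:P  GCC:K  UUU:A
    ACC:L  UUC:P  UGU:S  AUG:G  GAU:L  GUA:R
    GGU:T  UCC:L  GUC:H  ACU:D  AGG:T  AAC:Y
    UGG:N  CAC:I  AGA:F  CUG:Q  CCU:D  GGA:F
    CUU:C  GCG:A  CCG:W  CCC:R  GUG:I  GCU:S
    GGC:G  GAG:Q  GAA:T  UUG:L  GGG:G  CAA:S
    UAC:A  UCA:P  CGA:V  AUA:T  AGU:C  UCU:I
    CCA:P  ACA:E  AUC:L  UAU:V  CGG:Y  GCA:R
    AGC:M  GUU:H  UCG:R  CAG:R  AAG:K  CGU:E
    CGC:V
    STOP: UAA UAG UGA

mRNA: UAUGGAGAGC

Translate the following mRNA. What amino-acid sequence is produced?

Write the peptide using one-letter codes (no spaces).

Answer: GQM

Derivation:
start AUG at pos 1
pos 1: AUG -> G; peptide=G
pos 4: GAG -> Q; peptide=GQ
pos 7: AGC -> M; peptide=GQM
pos 10: only 0 nt remain (<3), stop (end of mRNA)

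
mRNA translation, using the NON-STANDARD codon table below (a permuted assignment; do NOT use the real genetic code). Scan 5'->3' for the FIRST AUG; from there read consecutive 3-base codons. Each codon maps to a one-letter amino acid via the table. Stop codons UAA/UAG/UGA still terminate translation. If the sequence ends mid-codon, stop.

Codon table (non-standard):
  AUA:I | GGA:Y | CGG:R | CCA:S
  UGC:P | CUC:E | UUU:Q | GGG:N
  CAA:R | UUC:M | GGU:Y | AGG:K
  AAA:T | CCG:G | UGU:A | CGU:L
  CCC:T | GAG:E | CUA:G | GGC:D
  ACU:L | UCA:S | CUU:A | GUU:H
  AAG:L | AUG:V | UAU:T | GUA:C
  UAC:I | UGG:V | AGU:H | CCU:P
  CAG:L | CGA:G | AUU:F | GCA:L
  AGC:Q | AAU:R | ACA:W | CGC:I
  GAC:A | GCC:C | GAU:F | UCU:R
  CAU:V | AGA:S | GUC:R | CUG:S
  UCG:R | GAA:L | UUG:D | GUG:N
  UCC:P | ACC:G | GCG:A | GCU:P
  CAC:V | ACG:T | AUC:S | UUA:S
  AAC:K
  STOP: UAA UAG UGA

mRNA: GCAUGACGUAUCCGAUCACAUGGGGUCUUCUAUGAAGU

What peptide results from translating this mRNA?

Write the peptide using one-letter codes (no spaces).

Answer: VTTGSWVYAG

Derivation:
start AUG at pos 2
pos 2: AUG -> V; peptide=V
pos 5: ACG -> T; peptide=VT
pos 8: UAU -> T; peptide=VTT
pos 11: CCG -> G; peptide=VTTG
pos 14: AUC -> S; peptide=VTTGS
pos 17: ACA -> W; peptide=VTTGSW
pos 20: UGG -> V; peptide=VTTGSWV
pos 23: GGU -> Y; peptide=VTTGSWVY
pos 26: CUU -> A; peptide=VTTGSWVYA
pos 29: CUA -> G; peptide=VTTGSWVYAG
pos 32: UGA -> STOP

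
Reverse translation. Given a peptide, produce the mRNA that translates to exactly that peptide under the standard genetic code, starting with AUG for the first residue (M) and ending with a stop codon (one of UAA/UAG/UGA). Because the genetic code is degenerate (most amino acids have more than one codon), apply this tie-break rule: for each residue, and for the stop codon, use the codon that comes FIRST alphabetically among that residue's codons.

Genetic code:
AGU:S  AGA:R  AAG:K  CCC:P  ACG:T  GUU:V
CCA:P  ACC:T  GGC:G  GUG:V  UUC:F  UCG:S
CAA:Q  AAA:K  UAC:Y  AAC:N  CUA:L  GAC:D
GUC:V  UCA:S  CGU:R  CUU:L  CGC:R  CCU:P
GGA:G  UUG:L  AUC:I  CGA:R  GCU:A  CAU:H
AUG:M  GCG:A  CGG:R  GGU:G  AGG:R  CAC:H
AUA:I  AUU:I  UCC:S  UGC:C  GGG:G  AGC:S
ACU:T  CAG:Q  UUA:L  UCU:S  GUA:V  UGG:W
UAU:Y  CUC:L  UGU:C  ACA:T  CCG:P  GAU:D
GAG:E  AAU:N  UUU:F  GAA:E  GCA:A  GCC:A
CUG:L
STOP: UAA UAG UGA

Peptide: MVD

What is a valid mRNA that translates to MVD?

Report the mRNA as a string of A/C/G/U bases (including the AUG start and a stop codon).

residue 1: M -> AUG (start codon)
residue 2: V codons sorted = GUA,GUC,GUG,GUU -> pick first = GUA
residue 3: D codons sorted = GAC,GAU -> pick first = GAC
terminator: stop codons sorted = UAA,UAG,UGA -> pick first = UAA

Answer: mRNA: AUGGUAGACUAA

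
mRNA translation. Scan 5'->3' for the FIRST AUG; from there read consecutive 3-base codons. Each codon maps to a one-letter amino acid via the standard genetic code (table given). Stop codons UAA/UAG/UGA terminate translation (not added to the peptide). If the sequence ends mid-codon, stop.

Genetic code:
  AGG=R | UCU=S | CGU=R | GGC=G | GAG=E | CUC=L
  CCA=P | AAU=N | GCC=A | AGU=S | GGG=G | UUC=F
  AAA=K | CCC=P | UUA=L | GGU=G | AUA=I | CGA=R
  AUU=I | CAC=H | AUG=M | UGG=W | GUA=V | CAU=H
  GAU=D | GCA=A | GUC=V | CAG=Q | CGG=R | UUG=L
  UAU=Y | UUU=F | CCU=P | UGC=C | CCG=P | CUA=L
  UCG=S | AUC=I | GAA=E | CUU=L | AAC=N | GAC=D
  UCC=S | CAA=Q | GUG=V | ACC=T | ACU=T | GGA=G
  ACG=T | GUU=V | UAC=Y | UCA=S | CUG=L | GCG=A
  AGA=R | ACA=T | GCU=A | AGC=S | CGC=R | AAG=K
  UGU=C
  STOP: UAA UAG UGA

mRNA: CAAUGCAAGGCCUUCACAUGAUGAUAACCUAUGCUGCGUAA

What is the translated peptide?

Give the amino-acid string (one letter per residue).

start AUG at pos 2
pos 2: AUG -> M; peptide=M
pos 5: CAA -> Q; peptide=MQ
pos 8: GGC -> G; peptide=MQG
pos 11: CUU -> L; peptide=MQGL
pos 14: CAC -> H; peptide=MQGLH
pos 17: AUG -> M; peptide=MQGLHM
pos 20: AUG -> M; peptide=MQGLHMM
pos 23: AUA -> I; peptide=MQGLHMMI
pos 26: ACC -> T; peptide=MQGLHMMIT
pos 29: UAU -> Y; peptide=MQGLHMMITY
pos 32: GCU -> A; peptide=MQGLHMMITYA
pos 35: GCG -> A; peptide=MQGLHMMITYAA
pos 38: UAA -> STOP

Answer: MQGLHMMITYAA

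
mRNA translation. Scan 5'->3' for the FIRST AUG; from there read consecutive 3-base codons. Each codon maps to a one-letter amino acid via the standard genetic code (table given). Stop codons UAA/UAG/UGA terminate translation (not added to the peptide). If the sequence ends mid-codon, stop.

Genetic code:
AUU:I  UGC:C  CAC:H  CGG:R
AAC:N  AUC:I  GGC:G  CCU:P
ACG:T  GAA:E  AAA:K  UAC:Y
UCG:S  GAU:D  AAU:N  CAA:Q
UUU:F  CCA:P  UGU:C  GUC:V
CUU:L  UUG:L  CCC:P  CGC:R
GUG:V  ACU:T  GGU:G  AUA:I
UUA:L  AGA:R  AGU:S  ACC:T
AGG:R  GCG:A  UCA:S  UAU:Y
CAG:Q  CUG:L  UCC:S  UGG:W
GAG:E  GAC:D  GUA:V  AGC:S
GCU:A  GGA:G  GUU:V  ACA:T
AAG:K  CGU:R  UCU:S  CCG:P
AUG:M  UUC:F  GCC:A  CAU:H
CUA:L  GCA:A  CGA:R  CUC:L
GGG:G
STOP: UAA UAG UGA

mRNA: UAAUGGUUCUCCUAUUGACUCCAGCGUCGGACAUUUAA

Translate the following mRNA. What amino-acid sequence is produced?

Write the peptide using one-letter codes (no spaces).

start AUG at pos 2
pos 2: AUG -> M; peptide=M
pos 5: GUU -> V; peptide=MV
pos 8: CUC -> L; peptide=MVL
pos 11: CUA -> L; peptide=MVLL
pos 14: UUG -> L; peptide=MVLLL
pos 17: ACU -> T; peptide=MVLLLT
pos 20: CCA -> P; peptide=MVLLLTP
pos 23: GCG -> A; peptide=MVLLLTPA
pos 26: UCG -> S; peptide=MVLLLTPAS
pos 29: GAC -> D; peptide=MVLLLTPASD
pos 32: AUU -> I; peptide=MVLLLTPASDI
pos 35: UAA -> STOP

Answer: MVLLLTPASDI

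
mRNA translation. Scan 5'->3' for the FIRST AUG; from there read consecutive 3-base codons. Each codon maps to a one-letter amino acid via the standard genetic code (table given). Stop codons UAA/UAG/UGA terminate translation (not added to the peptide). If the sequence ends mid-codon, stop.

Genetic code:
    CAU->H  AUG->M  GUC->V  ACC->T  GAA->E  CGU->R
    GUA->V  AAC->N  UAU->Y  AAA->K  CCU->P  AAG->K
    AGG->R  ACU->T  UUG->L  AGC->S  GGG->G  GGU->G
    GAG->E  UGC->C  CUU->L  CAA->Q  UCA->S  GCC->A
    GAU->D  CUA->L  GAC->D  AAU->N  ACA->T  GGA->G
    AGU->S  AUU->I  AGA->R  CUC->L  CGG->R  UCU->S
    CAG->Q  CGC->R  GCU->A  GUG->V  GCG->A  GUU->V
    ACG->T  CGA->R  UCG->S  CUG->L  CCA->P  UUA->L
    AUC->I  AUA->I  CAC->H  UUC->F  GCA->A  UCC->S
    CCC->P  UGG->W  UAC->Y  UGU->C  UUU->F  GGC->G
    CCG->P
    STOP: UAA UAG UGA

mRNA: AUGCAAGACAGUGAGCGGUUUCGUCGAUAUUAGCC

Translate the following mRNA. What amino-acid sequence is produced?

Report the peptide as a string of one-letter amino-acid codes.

Answer: MQDSERFRRY

Derivation:
start AUG at pos 0
pos 0: AUG -> M; peptide=M
pos 3: CAA -> Q; peptide=MQ
pos 6: GAC -> D; peptide=MQD
pos 9: AGU -> S; peptide=MQDS
pos 12: GAG -> E; peptide=MQDSE
pos 15: CGG -> R; peptide=MQDSER
pos 18: UUU -> F; peptide=MQDSERF
pos 21: CGU -> R; peptide=MQDSERFR
pos 24: CGA -> R; peptide=MQDSERFRR
pos 27: UAU -> Y; peptide=MQDSERFRRY
pos 30: UAG -> STOP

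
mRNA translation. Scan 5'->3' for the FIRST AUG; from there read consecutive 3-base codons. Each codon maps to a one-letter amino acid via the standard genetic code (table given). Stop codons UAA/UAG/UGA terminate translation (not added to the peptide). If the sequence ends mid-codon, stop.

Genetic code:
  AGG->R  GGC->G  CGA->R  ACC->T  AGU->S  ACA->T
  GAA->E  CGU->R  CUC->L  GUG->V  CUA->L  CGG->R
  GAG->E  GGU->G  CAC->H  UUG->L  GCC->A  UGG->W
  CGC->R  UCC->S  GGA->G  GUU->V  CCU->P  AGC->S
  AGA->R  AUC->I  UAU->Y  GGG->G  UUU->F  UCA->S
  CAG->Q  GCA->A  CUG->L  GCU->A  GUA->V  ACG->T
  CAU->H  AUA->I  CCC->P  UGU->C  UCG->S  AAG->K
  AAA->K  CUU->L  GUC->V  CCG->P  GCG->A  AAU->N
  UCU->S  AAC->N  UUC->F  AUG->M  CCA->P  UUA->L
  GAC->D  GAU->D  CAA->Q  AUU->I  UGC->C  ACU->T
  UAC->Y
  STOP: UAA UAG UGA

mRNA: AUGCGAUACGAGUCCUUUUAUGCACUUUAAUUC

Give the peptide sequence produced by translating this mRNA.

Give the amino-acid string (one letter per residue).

start AUG at pos 0
pos 0: AUG -> M; peptide=M
pos 3: CGA -> R; peptide=MR
pos 6: UAC -> Y; peptide=MRY
pos 9: GAG -> E; peptide=MRYE
pos 12: UCC -> S; peptide=MRYES
pos 15: UUU -> F; peptide=MRYESF
pos 18: UAU -> Y; peptide=MRYESFY
pos 21: GCA -> A; peptide=MRYESFYA
pos 24: CUU -> L; peptide=MRYESFYAL
pos 27: UAA -> STOP

Answer: MRYESFYAL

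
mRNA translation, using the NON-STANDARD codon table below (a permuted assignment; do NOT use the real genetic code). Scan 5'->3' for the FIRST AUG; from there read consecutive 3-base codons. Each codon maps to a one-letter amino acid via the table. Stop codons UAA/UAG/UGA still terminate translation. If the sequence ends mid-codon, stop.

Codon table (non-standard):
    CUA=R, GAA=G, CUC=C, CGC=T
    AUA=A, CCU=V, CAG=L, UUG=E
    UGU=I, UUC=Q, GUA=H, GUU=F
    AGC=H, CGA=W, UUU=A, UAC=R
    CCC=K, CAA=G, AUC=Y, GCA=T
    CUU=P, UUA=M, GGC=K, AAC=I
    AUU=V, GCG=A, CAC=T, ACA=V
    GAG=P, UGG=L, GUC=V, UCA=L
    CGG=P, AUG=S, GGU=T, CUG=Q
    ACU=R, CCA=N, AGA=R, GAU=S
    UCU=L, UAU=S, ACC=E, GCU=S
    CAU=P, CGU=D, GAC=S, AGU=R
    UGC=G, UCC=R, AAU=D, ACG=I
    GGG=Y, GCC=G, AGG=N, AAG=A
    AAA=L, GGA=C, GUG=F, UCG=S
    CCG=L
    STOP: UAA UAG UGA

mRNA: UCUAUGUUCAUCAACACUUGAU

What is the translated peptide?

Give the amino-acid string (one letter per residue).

start AUG at pos 3
pos 3: AUG -> S; peptide=S
pos 6: UUC -> Q; peptide=SQ
pos 9: AUC -> Y; peptide=SQY
pos 12: AAC -> I; peptide=SQYI
pos 15: ACU -> R; peptide=SQYIR
pos 18: UGA -> STOP

Answer: SQYIR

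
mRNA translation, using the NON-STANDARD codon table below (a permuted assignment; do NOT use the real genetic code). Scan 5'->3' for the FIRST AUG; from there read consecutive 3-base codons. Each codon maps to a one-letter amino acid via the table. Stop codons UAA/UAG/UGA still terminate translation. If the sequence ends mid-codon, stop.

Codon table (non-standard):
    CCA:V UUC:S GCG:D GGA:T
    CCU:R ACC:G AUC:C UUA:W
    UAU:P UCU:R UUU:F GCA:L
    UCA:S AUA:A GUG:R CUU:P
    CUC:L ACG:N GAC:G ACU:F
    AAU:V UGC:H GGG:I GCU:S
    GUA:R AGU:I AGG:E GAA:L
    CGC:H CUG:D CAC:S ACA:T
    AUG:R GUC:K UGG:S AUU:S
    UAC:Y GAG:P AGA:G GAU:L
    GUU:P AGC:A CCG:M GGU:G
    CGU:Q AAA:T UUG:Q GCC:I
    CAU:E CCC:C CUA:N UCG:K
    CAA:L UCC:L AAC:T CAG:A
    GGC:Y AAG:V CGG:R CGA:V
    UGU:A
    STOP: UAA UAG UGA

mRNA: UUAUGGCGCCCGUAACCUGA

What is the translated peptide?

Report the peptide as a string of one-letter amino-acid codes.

start AUG at pos 2
pos 2: AUG -> R; peptide=R
pos 5: GCG -> D; peptide=RD
pos 8: CCC -> C; peptide=RDC
pos 11: GUA -> R; peptide=RDCR
pos 14: ACC -> G; peptide=RDCRG
pos 17: UGA -> STOP

Answer: RDCRG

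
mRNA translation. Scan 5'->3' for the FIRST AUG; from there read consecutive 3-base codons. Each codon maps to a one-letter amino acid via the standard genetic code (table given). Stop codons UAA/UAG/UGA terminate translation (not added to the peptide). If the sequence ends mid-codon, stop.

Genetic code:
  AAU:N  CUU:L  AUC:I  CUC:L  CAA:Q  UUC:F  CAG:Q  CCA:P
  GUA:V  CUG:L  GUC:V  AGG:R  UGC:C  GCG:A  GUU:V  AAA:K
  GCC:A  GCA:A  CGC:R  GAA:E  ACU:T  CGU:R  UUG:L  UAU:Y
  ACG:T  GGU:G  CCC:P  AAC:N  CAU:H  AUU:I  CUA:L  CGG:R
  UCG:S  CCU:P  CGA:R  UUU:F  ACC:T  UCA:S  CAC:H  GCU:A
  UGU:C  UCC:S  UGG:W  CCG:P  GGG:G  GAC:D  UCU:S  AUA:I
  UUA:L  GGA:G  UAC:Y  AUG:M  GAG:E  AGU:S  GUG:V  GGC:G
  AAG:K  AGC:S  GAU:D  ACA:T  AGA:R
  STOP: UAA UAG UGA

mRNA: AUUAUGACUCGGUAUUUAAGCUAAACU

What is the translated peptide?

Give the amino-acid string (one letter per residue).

Answer: MTRYLS

Derivation:
start AUG at pos 3
pos 3: AUG -> M; peptide=M
pos 6: ACU -> T; peptide=MT
pos 9: CGG -> R; peptide=MTR
pos 12: UAU -> Y; peptide=MTRY
pos 15: UUA -> L; peptide=MTRYL
pos 18: AGC -> S; peptide=MTRYLS
pos 21: UAA -> STOP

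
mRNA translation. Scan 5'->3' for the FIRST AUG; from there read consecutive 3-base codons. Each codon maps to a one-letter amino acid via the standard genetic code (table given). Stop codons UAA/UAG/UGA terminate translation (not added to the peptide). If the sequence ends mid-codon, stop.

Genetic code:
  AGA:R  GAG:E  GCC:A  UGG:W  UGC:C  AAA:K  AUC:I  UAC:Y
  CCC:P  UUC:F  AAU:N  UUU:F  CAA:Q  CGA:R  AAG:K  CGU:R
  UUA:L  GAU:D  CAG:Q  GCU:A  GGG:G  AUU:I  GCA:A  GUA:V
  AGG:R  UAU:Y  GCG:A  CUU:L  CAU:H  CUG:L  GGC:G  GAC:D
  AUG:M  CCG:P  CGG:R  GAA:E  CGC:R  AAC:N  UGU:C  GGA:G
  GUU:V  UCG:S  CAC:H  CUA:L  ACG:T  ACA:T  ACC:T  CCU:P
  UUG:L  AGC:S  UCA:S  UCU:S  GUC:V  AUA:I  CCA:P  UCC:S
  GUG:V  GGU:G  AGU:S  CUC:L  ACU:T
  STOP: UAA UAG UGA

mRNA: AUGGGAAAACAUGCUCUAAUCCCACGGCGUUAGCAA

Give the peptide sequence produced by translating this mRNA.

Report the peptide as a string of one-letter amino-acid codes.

start AUG at pos 0
pos 0: AUG -> M; peptide=M
pos 3: GGA -> G; peptide=MG
pos 6: AAA -> K; peptide=MGK
pos 9: CAU -> H; peptide=MGKH
pos 12: GCU -> A; peptide=MGKHA
pos 15: CUA -> L; peptide=MGKHAL
pos 18: AUC -> I; peptide=MGKHALI
pos 21: CCA -> P; peptide=MGKHALIP
pos 24: CGG -> R; peptide=MGKHALIPR
pos 27: CGU -> R; peptide=MGKHALIPRR
pos 30: UAG -> STOP

Answer: MGKHALIPRR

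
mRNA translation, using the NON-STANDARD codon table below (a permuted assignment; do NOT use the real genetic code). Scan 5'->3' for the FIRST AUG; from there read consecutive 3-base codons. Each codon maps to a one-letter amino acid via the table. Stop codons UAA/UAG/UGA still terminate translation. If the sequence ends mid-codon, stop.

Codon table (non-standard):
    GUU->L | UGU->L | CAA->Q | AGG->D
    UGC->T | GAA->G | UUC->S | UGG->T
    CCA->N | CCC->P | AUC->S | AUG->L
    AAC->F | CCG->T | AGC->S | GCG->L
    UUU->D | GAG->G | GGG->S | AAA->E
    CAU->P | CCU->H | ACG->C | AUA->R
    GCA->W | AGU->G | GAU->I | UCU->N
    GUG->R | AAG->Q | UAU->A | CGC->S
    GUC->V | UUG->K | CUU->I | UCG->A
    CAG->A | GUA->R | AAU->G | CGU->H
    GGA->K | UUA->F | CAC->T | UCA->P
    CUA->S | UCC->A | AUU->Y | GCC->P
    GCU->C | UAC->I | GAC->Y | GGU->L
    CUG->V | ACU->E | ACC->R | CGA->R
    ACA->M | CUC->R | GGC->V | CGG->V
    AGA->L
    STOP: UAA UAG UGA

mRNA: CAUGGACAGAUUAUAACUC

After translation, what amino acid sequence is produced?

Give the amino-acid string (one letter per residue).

start AUG at pos 1
pos 1: AUG -> L; peptide=L
pos 4: GAC -> Y; peptide=LY
pos 7: AGA -> L; peptide=LYL
pos 10: UUA -> F; peptide=LYLF
pos 13: UAA -> STOP

Answer: LYLF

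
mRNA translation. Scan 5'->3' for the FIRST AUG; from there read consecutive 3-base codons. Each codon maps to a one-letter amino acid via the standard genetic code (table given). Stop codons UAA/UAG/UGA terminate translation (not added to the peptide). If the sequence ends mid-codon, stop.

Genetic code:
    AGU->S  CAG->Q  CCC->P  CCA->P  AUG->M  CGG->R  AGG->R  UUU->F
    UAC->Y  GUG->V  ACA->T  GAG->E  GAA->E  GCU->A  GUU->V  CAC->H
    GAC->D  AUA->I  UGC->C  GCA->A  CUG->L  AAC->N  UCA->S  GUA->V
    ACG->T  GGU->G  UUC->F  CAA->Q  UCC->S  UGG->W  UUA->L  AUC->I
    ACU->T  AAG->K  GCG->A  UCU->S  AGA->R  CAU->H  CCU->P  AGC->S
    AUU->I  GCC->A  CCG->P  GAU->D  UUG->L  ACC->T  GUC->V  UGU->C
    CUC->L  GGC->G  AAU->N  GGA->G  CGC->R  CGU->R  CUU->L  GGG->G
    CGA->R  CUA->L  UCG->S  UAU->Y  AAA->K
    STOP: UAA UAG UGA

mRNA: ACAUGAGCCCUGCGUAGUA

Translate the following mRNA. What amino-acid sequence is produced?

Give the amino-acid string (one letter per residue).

start AUG at pos 2
pos 2: AUG -> M; peptide=M
pos 5: AGC -> S; peptide=MS
pos 8: CCU -> P; peptide=MSP
pos 11: GCG -> A; peptide=MSPA
pos 14: UAG -> STOP

Answer: MSPA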